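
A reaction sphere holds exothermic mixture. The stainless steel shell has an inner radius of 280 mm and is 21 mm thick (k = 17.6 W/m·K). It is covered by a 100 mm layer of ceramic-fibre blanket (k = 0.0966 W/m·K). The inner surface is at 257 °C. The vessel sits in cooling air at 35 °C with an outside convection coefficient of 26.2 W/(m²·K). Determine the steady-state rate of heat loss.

Q ≈ 316 W

Each spherical layer contributes R = (1/r_i − 1/r_o)/(4πk):
R_stainless steel shell = (1/0.28 − 1/0.301)/(4π×17.6) = 0.001127 K/W
R_ceramic-fibre blanket = (1/0.301 − 1/0.401)/(4π×0.0966) = 0.6825 K/W
R_outer film = 1/(h·4πr_o²) = 1/(26.2×4π×0.401²) = 0.01889 K/W
R_total = 0.7025 K/W
Q = ΔT/R_total = 222/0.7025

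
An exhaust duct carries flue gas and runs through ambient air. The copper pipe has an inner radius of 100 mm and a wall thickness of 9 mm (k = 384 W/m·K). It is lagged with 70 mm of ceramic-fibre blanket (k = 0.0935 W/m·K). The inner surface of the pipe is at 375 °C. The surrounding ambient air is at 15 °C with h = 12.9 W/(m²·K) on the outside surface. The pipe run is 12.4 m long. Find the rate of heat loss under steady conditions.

Cylindrical conduction, so R = ln(r₂/r₁)/(2πkL) per layer, in series:
R_copper pipe wall = ln(109/100)/(2π×384×12.4) = 2.88×10^-6 K/W
R_ceramic-fibre blanket = ln(179/109)/(2π×0.0935×12.4) = 0.06809 K/W
R_outer film = 1/(h_o·2πr_oL) = 1/(12.9×2π×0.179×12.4) = 0.005558 K/W
R_total = 0.07365 K/W
Q = ΔT/R_total = 360/0.07365

Q ≈ 4890 W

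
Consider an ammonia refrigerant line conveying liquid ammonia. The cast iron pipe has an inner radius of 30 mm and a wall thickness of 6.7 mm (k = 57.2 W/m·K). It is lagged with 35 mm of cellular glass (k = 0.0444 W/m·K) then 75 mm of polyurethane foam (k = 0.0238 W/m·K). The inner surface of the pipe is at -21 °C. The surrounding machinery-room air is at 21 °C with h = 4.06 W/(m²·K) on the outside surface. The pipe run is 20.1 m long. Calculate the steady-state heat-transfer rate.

Cylindrical conduction, so R = ln(r₂/r₁)/(2πkL) per layer, in series:
R_cast iron pipe wall = ln(36.7/30)/(2π×57.2×20.1) = 2.79×10^-5 K/W
R_cellular glass = ln(71.7/36.7)/(2π×0.0444×20.1) = 0.1194 K/W
R_polyurethane foam = ln(146.7/71.7)/(2π×0.0238×20.1) = 0.2382 K/W
R_outer film = 1/(h_o·2πr_oL) = 1/(4.06×2π×0.1467×20.1) = 0.01329 K/W
R_total = 0.3709 K/W
Q = ΔT/R_total = 42/0.3709

Q ≈ 113 W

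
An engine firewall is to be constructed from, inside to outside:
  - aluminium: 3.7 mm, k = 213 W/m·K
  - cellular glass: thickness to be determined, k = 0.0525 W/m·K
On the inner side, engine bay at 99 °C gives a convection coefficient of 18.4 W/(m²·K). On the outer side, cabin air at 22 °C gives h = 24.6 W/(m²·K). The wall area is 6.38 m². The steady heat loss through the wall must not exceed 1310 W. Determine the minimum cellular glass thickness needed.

Using the resistance-network approach (series):
R_inner film = 1/(h_i·A) = 1/(18.4×6.38) = 0.008518 K/W
R_aluminium = L/(kA) = 0.0037/(213×6.38) = 2.723×10^-6 K/W
R_outer film = 1/(h_o·A) = 1/(24.6×6.38) = 0.006372 K/W
Sum of the known resistances R_other = 0.01489 K/W
Required total resistance R_tot = ΔT/Q_allow = 77/1310 = 0.05878 K/W
R_cellular glass = R_tot − R_other = 0.04389 K/W
L = R·k·A = 0.04389×0.0525×6.38

L ≈ 14.7 mm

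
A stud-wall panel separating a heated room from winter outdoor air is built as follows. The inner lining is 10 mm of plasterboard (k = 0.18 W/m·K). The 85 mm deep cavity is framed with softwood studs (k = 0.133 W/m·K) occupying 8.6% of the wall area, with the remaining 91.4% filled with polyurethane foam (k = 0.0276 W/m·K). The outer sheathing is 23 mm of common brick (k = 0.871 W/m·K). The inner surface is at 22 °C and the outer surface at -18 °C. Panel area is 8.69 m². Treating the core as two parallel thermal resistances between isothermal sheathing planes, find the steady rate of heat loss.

Sheathing layers in series; stud and cavity paths in parallel between them.
R_inner = 0.01/(0.18×8.69) = 0.006393 K/W
R_stud  = 0.085/(0.133×0.086×8.69) = 0.8552 K/W
R_cav   = 0.085/(0.0276×0.914×8.69) = 0.3877 K/W
1/R_core = 1/R_stud + 1/R_cav → R_core = 0.2668 K/W
R_outer = 0.023/(0.871×8.69) = 0.003039 K/W
R_total = 0.2762 K/W
Q = ΔT/R_total = 40/0.2762

Q ≈ 145 W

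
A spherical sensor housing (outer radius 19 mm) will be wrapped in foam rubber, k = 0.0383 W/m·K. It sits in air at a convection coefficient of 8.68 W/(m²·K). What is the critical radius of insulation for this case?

r_cr ≈ 8.82 mm

For a sphere r_cr = 2k/h = 2×0.0383/8.68
r_cr = 8.82 mm; since the bare radius (19 mm) is above r_cr, any added insulation will reduce heat loss.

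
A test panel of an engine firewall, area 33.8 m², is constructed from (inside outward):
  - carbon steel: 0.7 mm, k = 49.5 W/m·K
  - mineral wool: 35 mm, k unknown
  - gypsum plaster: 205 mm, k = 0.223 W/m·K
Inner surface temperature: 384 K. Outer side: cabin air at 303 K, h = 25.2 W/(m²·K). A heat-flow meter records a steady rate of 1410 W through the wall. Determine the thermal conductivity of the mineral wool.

Model the wall as resistances in series:
R_carbon steel = L/(kA) = 0.0007/(49.5×33.8) = 4.184×10^-7 K/W
R_gypsum plaster = L/(kA) = 0.205/(0.223×33.8) = 0.0272 K/W
R_outer film = 1/(h_o·A) = 1/(25.2×33.8) = 0.001174 K/W
Sum of known resistances R_other = 0.02837 K/W
Total R = ΔT/Q = 81/1410 = 0.05745 K/W
R_mineral wool = R_total − R_other = 0.02907 K/W
k = L/(R·A) = 0.035/(0.02907×33.8)

k ≈ 0.0356 W/(m·K)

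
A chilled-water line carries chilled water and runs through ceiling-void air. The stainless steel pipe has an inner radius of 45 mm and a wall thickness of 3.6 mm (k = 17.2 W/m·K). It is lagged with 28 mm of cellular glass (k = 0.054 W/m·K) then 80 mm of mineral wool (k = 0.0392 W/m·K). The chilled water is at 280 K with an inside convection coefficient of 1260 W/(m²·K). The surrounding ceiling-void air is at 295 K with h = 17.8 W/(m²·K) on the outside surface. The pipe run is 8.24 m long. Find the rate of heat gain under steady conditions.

Q ≈ 28.7 W

Treating each annulus and film as a series resistance:
R_inner film = 1/(h_i·2πr₁L) = 1/(1260×2π×0.045×8.24) = 3.407×10^-4 K/W
R_stainless steel pipe wall = ln(48.6/45)/(2π×17.2×8.24) = 8.642×10^-5 K/W
R_cellular glass = ln(76.6/48.6)/(2π×0.054×8.24) = 0.1627 K/W
R_mineral wool = ln(156.6/76.6)/(2π×0.0392×8.24) = 0.3523 K/W
R_outer film = 1/(h_o·2πr_oL) = 1/(17.8×2π×0.1566×8.24) = 0.006929 K/W
R_total = 0.5224 K/W
Q = ΔT/R_total = 15/0.5224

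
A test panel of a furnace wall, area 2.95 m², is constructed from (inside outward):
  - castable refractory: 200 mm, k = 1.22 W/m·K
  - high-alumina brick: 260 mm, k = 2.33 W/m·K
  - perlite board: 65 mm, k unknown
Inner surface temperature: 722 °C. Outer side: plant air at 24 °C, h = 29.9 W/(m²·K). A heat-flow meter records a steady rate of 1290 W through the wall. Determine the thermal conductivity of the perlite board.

Model the wall as resistances in series:
R_castable refractory = L/(kA) = 0.2/(1.22×2.95) = 0.05557 K/W
R_high-alumina brick = L/(kA) = 0.26/(2.33×2.95) = 0.03783 K/W
R_outer film = 1/(h_o·A) = 1/(29.9×2.95) = 0.01134 K/W
Sum of known resistances R_other = 0.1047 K/W
Total R = ΔT/Q = 698/1290 = 0.5411 K/W
R_perlite board = R_total − R_other = 0.4364 K/W
k = L/(R·A) = 0.065/(0.4364×2.95)

k ≈ 0.0505 W/(m·K)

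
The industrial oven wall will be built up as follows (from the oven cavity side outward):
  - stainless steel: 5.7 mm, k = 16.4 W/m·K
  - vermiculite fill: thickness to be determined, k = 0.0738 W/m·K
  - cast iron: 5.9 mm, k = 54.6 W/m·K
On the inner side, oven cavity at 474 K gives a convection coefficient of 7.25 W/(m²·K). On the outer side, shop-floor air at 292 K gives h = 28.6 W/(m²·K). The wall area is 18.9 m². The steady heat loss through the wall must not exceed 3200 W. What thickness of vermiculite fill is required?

L ≈ 66.5 mm

Thermal resistances in series:
R_inner film = 1/(h_i·A) = 1/(7.25×18.9) = 0.007298 K/W
R_stainless steel = L/(kA) = 0.0057/(16.4×18.9) = 1.839×10^-5 K/W
R_cast iron = L/(kA) = 0.0059/(54.6×18.9) = 5.717×10^-6 K/W
R_outer film = 1/(h_o·A) = 1/(28.6×18.9) = 0.00185 K/W
Sum of the known resistances R_other = 0.009172 K/W
Required total resistance R_tot = ΔT/Q_allow = 182/3200 = 0.05688 K/W
R_vermiculite fill = R_tot − R_other = 0.0477 K/W
L = R·k·A = 0.0477×0.0738×18.9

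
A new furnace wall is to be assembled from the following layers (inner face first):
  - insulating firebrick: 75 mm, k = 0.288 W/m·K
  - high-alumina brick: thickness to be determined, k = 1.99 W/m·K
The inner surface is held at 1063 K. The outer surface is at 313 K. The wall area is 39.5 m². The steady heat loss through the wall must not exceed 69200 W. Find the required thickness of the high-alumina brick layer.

Treating each layer as a thermal resistance in series:
R_insulating firebrick = L/(kA) = 0.075/(0.288×39.5) = 0.006593 K/W
Sum of the known resistances R_other = 0.006593 K/W
Required total resistance R_tot = ΔT/Q_allow = 750/69200 = 0.01084 K/W
R_high-alumina brick = R_tot − R_other = 0.004245 K/W
L = R·k·A = 0.004245×1.99×39.5

L ≈ 334 mm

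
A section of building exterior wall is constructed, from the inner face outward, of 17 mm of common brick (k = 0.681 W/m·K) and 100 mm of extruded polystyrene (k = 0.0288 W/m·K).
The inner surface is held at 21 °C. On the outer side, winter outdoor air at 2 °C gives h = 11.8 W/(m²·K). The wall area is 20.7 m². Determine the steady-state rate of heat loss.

Q ≈ 110 W

Using the resistance-network approach (series):
R_common brick = L/(kA) = 0.017/(0.681×20.7) = 0.001206 K/W
R_extruded polystyrene = L/(kA) = 0.1/(0.0288×20.7) = 0.1677 K/W
R_outer film = 1/(h_o·A) = 1/(11.8×20.7) = 0.004094 K/W
R_total = 0.173 K/W
Q = ΔT / R_total = 19 / 0.173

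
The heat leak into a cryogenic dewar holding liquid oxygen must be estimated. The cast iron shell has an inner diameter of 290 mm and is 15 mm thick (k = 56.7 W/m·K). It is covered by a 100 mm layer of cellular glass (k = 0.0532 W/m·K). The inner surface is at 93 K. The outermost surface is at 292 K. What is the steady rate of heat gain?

Each spherical layer contributes R = (1/r_i − 1/r_o)/(4πk):
R_cast iron shell = (1/0.145 − 1/0.16)/(4π×56.7) = 9.074×10^-4 K/W
R_cellular glass = (1/0.16 − 1/0.26)/(4π×0.0532) = 3.596 K/W
R_total = 3.597 K/W
Q = ΔT/R_total = 199/3.597

Q ≈ 55.3 W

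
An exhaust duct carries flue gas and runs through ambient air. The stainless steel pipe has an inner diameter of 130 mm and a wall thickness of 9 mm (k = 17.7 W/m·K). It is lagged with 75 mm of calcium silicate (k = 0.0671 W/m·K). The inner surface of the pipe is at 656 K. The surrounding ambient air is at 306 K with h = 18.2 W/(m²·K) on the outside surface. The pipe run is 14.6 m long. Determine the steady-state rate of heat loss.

Per-layer cylindrical resistances, series-summed:
R_stainless steel pipe wall = ln(74/65)/(2π×17.7×14.6) = 7.987×10^-5 K/W
R_calcium silicate = ln(149/74)/(2π×0.0671×14.6) = 0.1137 K/W
R_outer film = 1/(h_o·2πr_oL) = 1/(18.2×2π×0.149×14.6) = 0.00402 K/W
R_total = 0.1178 K/W
Q = ΔT/R_total = 350/0.1178

Q ≈ 2970 W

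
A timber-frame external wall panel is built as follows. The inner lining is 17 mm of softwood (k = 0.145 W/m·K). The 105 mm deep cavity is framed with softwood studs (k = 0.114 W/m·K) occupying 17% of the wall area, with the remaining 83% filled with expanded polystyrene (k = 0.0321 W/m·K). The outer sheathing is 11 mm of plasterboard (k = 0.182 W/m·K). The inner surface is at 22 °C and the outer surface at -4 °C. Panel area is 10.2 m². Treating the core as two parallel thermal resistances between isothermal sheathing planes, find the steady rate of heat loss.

Q ≈ 108 W

Sheathing layers in series; stud and cavity paths in parallel between them.
R_inner = 0.017/(0.145×10.2) = 0.01149 K/W
R_stud  = 0.105/(0.114×0.17×10.2) = 0.5312 K/W
R_cav   = 0.105/(0.0321×0.83×10.2) = 0.3864 K/W
1/R_core = 1/R_stud + 1/R_cav → R_core = 0.2237 K/W
R_outer = 0.011/(0.182×10.2) = 0.005925 K/W
R_total = 0.2411 K/W
Q = ΔT/R_total = 26/0.2411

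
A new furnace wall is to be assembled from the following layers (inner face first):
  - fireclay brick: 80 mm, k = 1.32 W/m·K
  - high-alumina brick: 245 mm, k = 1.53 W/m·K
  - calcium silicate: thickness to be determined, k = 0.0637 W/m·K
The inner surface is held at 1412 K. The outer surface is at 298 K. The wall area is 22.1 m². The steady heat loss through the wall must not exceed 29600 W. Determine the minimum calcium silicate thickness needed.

Treating each layer as a thermal resistance in series:
R_fireclay brick = L/(kA) = 0.08/(1.32×22.1) = 0.002742 K/W
R_high-alumina brick = L/(kA) = 0.245/(1.53×22.1) = 0.007246 K/W
Sum of the known resistances R_other = 0.009988 K/W
Required total resistance R_tot = ΔT/Q_allow = 1114/29600 = 0.03764 K/W
R_calcium silicate = R_tot − R_other = 0.02765 K/W
L = R·k·A = 0.02765×0.0637×22.1

L ≈ 38.9 mm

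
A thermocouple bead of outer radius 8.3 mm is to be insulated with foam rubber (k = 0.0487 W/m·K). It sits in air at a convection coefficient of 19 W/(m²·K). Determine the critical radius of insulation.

r_cr ≈ 5.13 mm

For a sphere r_cr = 2k/h = 2×0.0487/19
r_cr = 5.13 mm; since the bare radius (8.3 mm) is above r_cr, any added insulation will reduce heat loss.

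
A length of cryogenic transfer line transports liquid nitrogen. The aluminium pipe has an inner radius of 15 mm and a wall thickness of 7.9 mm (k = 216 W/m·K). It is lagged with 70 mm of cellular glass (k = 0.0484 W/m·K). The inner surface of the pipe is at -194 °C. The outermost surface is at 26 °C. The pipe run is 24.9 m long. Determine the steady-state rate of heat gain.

Q ≈ 1190 W

For a radial system each layer contributes R = ln(r_out/r_in)/(2πkL); films add R = 1/(hA).
R_aluminium pipe wall = ln(22.9/15)/(2π×216×24.9) = 1.252×10^-5 K/W
R_cellular glass = ln(92.9/22.9)/(2π×0.0484×24.9) = 0.1849 K/W
R_total = 0.1849 K/W
Q = ΔT/R_total = 220/0.1849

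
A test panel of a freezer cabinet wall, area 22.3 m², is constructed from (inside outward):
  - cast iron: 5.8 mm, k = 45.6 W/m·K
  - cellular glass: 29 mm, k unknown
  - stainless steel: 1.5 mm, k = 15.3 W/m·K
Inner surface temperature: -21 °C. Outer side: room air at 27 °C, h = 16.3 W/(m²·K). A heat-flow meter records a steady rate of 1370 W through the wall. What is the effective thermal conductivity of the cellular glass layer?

k ≈ 0.0403 W/(m·K)

Thermal resistances in series:
R_cast iron = L/(kA) = 0.0058/(45.6×22.3) = 5.704×10^-6 K/W
R_stainless steel = L/(kA) = 0.0015/(15.3×22.3) = 4.396×10^-6 K/W
R_outer film = 1/(h_o·A) = 1/(16.3×22.3) = 0.002751 K/W
Sum of known resistances R_other = 0.002761 K/W
Total R = ΔT/Q = 48/1370 = 0.03504 K/W
R_cellular glass = R_total − R_other = 0.03228 K/W
k = L/(R·A) = 0.029/(0.03228×22.3)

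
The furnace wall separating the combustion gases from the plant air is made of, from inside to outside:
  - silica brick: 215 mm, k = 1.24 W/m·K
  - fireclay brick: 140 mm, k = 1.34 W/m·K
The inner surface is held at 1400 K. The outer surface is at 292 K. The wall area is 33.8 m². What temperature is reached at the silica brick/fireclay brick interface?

T ≈ 709 K

Series thermal resistances:
R_silica brick = L/(kA) = 0.215/(1.24×33.8) = 0.00513 K/W
R_fireclay brick = L/(kA) = 0.14/(1.34×33.8) = 0.003091 K/W
R_total = 0.008221 K/W;  Q = ΔT/R_total = 1108/0.008221 = 134800 W
T_interface = T_inner − Q·ΣR(inner→interface) = 1400 − 135000×0.00513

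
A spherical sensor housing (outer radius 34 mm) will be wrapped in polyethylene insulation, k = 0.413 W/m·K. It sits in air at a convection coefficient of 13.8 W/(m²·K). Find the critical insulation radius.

r_cr ≈ 59.9 mm

For a sphere r_cr = 2k/h = 2×0.413/13.8
r_cr = 59.9 mm; since the bare radius (34 mm) is below r_cr, adding a thin layer of insulation will *increase* heat loss.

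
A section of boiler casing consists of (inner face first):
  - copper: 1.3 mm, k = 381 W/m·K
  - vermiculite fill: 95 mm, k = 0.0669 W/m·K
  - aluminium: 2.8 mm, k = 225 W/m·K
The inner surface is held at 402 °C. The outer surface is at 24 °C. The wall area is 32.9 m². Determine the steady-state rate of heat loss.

Q ≈ 8760 W

Model the wall as resistances in series:
R_copper = L/(kA) = 0.0013/(381×32.9) = 1.037×10^-7 K/W
R_vermiculite fill = L/(kA) = 0.095/(0.0669×32.9) = 0.04316 K/W
R_aluminium = L/(kA) = 0.0028/(225×32.9) = 3.783×10^-7 K/W
R_total = 0.04316 K/W
Q = ΔT / R_total = 378 / 0.04316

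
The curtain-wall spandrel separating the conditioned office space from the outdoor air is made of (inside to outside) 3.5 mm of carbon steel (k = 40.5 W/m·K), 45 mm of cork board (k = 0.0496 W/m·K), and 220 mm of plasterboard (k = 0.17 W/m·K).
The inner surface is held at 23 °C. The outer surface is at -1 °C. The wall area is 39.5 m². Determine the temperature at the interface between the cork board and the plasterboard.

Treating each layer as a thermal resistance in series:
R_carbon steel = L/(kA) = 0.0035/(40.5×39.5) = 2.188×10^-6 K/W
R_cork board = L/(kA) = 0.045/(0.0496×39.5) = 0.02297 K/W
R_plasterboard = L/(kA) = 0.22/(0.17×39.5) = 0.03276 K/W
R_total = 0.05573 K/W;  Q = ΔT/R_total = 24/0.05573 = 430.6 W
T_interface = T_inner − Q·ΣR(inner→interface) = 23 − 431×0.02297

T ≈ 13.1 °C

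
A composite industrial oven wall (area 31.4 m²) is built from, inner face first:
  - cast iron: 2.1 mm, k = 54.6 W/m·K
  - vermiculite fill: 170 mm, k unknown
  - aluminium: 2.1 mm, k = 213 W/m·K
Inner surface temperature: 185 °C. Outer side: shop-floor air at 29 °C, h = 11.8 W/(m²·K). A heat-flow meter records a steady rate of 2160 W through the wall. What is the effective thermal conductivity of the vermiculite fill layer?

k ≈ 0.0779 W/(m·K)

Thermal resistances in series:
R_cast iron = L/(kA) = 0.0021/(54.6×31.4) = 1.225×10^-6 K/W
R_aluminium = L/(kA) = 0.0021/(213×31.4) = 3.14×10^-7 K/W
R_outer film = 1/(h_o·A) = 1/(11.8×31.4) = 0.002699 K/W
Sum of known resistances R_other = 0.0027 K/W
Total R = ΔT/Q = 156/2160 = 0.07222 K/W
R_vermiculite fill = R_total − R_other = 0.06952 K/W
k = L/(R·A) = 0.17/(0.06952×31.4)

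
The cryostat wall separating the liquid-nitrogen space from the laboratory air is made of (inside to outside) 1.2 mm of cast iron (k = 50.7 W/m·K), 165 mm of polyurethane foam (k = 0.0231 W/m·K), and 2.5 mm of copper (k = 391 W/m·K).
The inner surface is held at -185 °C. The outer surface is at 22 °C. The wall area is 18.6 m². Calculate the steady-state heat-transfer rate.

Q ≈ 539 W

Model the wall as resistances in series:
R_cast iron = L/(kA) = 0.0012/(50.7×18.6) = 1.273×10^-6 K/W
R_polyurethane foam = L/(kA) = 0.165/(0.0231×18.6) = 0.384 K/W
R_copper = L/(kA) = 0.0025/(391×18.6) = 3.438×10^-7 K/W
R_total = 0.384 K/W
Q = ΔT / R_total = 207 / 0.384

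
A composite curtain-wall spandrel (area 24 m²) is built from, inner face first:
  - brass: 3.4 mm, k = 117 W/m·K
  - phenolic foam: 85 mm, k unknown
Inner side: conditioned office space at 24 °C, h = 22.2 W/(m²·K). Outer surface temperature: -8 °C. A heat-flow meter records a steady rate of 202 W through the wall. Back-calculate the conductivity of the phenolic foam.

k ≈ 0.0226 W/(m·K)

Model the wall as resistances in series:
R_inner film = 1/(h_i·A) = 1/(22.2×24) = 0.001877 K/W
R_brass = L/(kA) = 0.0034/(117×24) = 1.211×10^-6 K/W
Sum of known resistances R_other = 0.001878 K/W
Total R = ΔT/Q = 32/202 = 0.1584 K/W
R_phenolic foam = R_total − R_other = 0.1565 K/W
k = L/(R·A) = 0.085/(0.1565×24)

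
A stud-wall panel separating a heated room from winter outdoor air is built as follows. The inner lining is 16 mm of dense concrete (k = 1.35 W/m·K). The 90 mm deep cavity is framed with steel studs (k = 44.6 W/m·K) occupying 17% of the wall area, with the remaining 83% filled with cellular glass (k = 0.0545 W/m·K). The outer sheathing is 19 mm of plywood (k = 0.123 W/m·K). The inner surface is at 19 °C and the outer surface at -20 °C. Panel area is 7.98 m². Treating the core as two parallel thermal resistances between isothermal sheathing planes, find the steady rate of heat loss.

Q ≈ 1750 W

Sheathing layers in series; stud and cavity paths in parallel between them.
R_inner = 0.016/(1.35×7.98) = 0.001485 K/W
R_stud  = 0.09/(44.6×0.17×7.98) = 0.001487 K/W
R_cav   = 0.09/(0.0545×0.83×7.98) = 0.2493 K/W
1/R_core = 1/R_stud + 1/R_cav → R_core = 0.001479 K/W
R_outer = 0.019/(0.123×7.98) = 0.01936 K/W
R_total = 0.02232 K/W
Q = ΔT/R_total = 39/0.02232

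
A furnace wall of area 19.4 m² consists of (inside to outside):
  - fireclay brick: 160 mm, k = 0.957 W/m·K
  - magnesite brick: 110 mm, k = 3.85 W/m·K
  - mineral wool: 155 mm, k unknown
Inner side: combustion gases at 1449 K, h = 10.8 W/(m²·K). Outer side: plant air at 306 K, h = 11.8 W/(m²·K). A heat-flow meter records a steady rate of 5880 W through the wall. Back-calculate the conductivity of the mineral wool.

k ≈ 0.0456 W/(m·K)

Thermal resistances in series:
R_inner film = 1/(h_i·A) = 1/(10.8×19.4) = 0.004773 K/W
R_fireclay brick = L/(kA) = 0.16/(0.957×19.4) = 0.008618 K/W
R_magnesite brick = L/(kA) = 0.11/(3.85×19.4) = 0.001473 K/W
R_outer film = 1/(h_o·A) = 1/(11.8×19.4) = 0.004368 K/W
Sum of known resistances R_other = 0.01923 K/W
Total R = ΔT/Q = 1143/5880 = 0.1944 K/W
R_mineral wool = R_total − R_other = 0.1752 K/W
k = L/(R·A) = 0.155/(0.1752×19.4)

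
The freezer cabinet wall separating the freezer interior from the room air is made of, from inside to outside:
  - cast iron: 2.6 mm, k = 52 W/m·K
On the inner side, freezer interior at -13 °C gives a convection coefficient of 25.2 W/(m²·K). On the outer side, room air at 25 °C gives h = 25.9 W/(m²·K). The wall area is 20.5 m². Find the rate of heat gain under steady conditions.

Thermal resistances in series:
R_inner film = 1/(h_i·A) = 1/(25.2×20.5) = 0.001936 K/W
R_cast iron = L/(kA) = 0.0026/(52×20.5) = 2.439×10^-6 K/W
R_outer film = 1/(h_o·A) = 1/(25.9×20.5) = 0.001883 K/W
R_total = 0.003822 K/W
Q = ΔT / R_total = 38 / 0.003822

Q ≈ 9940 W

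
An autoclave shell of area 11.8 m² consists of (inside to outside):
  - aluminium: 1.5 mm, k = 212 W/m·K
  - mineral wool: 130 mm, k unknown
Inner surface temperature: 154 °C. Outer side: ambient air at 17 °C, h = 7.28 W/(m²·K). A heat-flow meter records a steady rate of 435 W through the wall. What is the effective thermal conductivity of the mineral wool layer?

k ≈ 0.0363 W/(m·K)

Using the resistance-network approach (series):
R_aluminium = L/(kA) = 0.0015/(212×11.8) = 5.996×10^-7 K/W
R_outer film = 1/(h_o·A) = 1/(7.28×11.8) = 0.01164 K/W
Sum of known resistances R_other = 0.01164 K/W
Total R = ΔT/Q = 137/435 = 0.3149 K/W
R_mineral wool = R_total − R_other = 0.3033 K/W
k = L/(R·A) = 0.13/(0.3033×11.8)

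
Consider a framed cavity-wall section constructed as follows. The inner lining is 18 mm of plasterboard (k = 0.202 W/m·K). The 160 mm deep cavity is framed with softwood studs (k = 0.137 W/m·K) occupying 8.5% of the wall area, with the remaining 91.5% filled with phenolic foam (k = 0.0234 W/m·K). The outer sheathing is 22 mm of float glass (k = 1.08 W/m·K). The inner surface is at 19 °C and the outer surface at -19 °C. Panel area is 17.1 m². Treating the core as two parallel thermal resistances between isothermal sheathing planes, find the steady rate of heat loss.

Sheathing layers in series; stud and cavity paths in parallel between them.
R_inner = 0.018/(0.202×17.1) = 0.005211 K/W
R_stud  = 0.16/(0.137×0.085×17.1) = 0.8035 K/W
R_cav   = 0.16/(0.0234×0.915×17.1) = 0.437 K/W
1/R_core = 1/R_stud + 1/R_cav → R_core = 0.2831 K/W
R_outer = 0.022/(1.08×17.1) = 0.001191 K/W
R_total = 0.2895 K/W
Q = ΔT/R_total = 38/0.2895

Q ≈ 131 W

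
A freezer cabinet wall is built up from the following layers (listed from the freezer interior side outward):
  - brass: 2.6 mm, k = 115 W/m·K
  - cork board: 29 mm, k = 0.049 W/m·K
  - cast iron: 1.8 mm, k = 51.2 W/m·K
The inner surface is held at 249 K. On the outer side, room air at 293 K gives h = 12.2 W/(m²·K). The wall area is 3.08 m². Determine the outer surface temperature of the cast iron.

T ≈ 288 K

Using the resistance-network approach (series):
R_brass = L/(kA) = 0.0026/(115×3.08) = 7.34×10^-6 K/W
R_cork board = L/(kA) = 0.029/(0.049×3.08) = 0.1922 K/W
R_cast iron = L/(kA) = 0.0018/(51.2×3.08) = 1.141×10^-5 K/W
R_outer film = 1/(h_o·A) = 1/(12.2×3.08) = 0.02661 K/W
R_total = 0.2188 K/W;  Q = ΔT/R_total = 44/0.2188 = 201.1 W
T_interface = T_inner + Q·ΣR(inner→interface) = 249 + 201×0.1922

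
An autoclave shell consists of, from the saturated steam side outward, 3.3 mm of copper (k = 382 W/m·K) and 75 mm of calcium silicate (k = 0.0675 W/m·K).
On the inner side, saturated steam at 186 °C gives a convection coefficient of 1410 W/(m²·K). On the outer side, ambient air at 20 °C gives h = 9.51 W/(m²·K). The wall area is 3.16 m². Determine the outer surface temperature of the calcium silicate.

T ≈ 34.3 °C

Model the wall as resistances in series:
R_inner film = 1/(h_i·A) = 1/(1410×3.16) = 2.244×10^-4 K/W
R_copper = L/(kA) = 0.0033/(382×3.16) = 2.734×10^-6 K/W
R_calcium silicate = L/(kA) = 0.075/(0.0675×3.16) = 0.3516 K/W
R_outer film = 1/(h_o·A) = 1/(9.51×3.16) = 0.03328 K/W
R_total = 0.3851 K/W;  Q = ΔT/R_total = 166/0.3851 = 431 W
T_interface = T_inner − Q·ΣR(inner→interface) = 186 − 431×0.3518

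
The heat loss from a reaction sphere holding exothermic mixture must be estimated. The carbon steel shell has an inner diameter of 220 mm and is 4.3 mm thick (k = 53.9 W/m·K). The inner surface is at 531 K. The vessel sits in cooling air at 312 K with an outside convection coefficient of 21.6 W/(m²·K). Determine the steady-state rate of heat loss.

Q ≈ 775 W

Radial (spherical) resistances in series:
R_carbon steel shell = (1/0.11 − 1/0.1143)/(4π×53.9) = 5.049×10^-4 K/W
R_outer film = 1/(h·4πr_o²) = 1/(21.6×4π×0.1143²) = 0.282 K/W
R_total = 0.2825 K/W
Q = ΔT/R_total = 219/0.2825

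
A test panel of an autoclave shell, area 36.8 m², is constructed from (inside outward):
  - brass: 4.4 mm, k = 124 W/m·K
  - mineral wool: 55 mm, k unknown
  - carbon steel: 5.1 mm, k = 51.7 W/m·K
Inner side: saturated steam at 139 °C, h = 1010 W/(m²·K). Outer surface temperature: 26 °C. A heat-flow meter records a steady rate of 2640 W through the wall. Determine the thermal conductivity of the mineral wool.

k ≈ 0.0349 W/(m·K)

Using the resistance-network approach (series):
R_inner film = 1/(h_i·A) = 1/(1010×36.8) = 2.69×10^-5 K/W
R_brass = L/(kA) = 0.0044/(124×36.8) = 9.642×10^-7 K/W
R_carbon steel = L/(kA) = 0.0051/(51.7×36.8) = 2.681×10^-6 K/W
Sum of known resistances R_other = 3.055×10^-5 K/W
Total R = ΔT/Q = 113/2640 = 0.0428 K/W
R_mineral wool = R_total − R_other = 0.04277 K/W
k = L/(R·A) = 0.055/(0.04277×36.8)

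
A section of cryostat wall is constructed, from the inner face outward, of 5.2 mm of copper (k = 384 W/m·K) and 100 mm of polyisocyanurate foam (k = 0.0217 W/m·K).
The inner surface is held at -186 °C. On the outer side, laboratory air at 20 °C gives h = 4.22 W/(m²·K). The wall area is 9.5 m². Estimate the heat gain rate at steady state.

Q ≈ 404 W

Series thermal resistances:
R_copper = L/(kA) = 0.0052/(384×9.5) = 1.425×10^-6 K/W
R_polyisocyanurate foam = L/(kA) = 0.1/(0.0217×9.5) = 0.4851 K/W
R_outer film = 1/(h_o·A) = 1/(4.22×9.5) = 0.02494 K/W
R_total = 0.51 K/W
Q = ΔT / R_total = 206 / 0.51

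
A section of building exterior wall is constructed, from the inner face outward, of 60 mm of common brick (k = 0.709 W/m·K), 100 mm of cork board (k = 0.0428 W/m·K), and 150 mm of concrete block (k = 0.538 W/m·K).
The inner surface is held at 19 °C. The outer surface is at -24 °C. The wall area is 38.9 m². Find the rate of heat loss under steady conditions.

Model the wall as resistances in series:
R_common brick = L/(kA) = 0.06/(0.709×38.9) = 0.002175 K/W
R_cork board = L/(kA) = 0.1/(0.0428×38.9) = 0.06006 K/W
R_concrete block = L/(kA) = 0.15/(0.538×38.9) = 0.007167 K/W
R_total = 0.06941 K/W
Q = ΔT / R_total = 43 / 0.06941

Q ≈ 620 W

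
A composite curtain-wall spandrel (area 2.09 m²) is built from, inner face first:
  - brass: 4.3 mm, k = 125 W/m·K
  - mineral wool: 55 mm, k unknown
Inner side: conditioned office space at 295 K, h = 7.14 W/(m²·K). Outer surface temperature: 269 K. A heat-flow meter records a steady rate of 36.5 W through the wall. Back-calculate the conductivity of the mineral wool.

k ≈ 0.0408 W/(m·K)

Thermal resistances in series:
R_inner film = 1/(h_i·A) = 1/(7.14×2.09) = 0.06701 K/W
R_brass = L/(kA) = 0.0043/(125×2.09) = 1.646×10^-5 K/W
Sum of known resistances R_other = 0.06703 K/W
Total R = ΔT/Q = 26/36.5 = 0.7123 K/W
R_mineral wool = R_total − R_other = 0.6453 K/W
k = L/(R·A) = 0.055/(0.6453×2.09)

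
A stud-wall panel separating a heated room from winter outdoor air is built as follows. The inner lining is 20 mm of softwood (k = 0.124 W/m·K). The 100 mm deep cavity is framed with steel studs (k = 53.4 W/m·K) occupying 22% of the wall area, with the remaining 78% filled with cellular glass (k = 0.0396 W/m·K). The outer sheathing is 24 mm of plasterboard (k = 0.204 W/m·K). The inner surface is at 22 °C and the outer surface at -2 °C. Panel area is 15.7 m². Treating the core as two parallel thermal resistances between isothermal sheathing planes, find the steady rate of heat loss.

Q ≈ 1310 W

Sheathing layers in series; stud and cavity paths in parallel between them.
R_inner = 0.02/(0.124×15.7) = 0.01027 K/W
R_stud  = 0.1/(53.4×0.22×15.7) = 5.422×10^-4 K/W
R_cav   = 0.1/(0.0396×0.78×15.7) = 0.2062 K/W
1/R_core = 1/R_stud + 1/R_cav → R_core = 5.407×10^-4 K/W
R_outer = 0.024/(0.204×15.7) = 0.007493 K/W
R_total = 0.01831 K/W
Q = ΔT/R_total = 24/0.01831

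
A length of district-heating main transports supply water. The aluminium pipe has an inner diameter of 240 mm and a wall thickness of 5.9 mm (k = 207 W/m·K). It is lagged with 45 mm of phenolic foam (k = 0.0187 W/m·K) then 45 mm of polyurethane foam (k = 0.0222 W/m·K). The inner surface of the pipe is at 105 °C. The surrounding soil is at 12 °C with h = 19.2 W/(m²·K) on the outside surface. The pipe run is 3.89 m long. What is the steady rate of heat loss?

Q ≈ 83.8 W

Radial resistances (cylindrical: R_cond = ln(r_o/r_i)/(2πkL), R_conv = 1/(h·2πrL)):
R_aluminium pipe wall = ln(125.9/120)/(2π×207×3.89) = 9.487×10^-6 K/W
R_phenolic foam = ln(170.9/125.9)/(2π×0.0187×3.89) = 0.6686 K/W
R_polyurethane foam = ln(215.9/170.9)/(2π×0.0222×3.89) = 0.4308 K/W
R_outer film = 1/(h_o·2πr_oL) = 1/(19.2×2π×0.2159×3.89) = 0.00987 K/W
R_total = 1.109 K/W
Q = ΔT/R_total = 93/1.109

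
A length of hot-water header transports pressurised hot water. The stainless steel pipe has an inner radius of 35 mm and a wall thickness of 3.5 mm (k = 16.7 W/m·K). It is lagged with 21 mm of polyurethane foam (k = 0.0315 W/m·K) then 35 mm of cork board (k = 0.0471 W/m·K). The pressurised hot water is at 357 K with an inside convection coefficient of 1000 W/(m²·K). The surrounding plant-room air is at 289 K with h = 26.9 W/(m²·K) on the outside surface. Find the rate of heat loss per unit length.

For a radial system each layer contributes R = ln(r_out/r_in)/(2πkL); films add R = 1/(hA).
R_inner film = 1/(h_i·2πr₁L) = 1/(1000×2π×0.035×1) = 0.004547 K/W
R_stainless steel pipe wall = ln(38.5/35)/(2π×16.7×1) = 9.083×10^-4 K/W
R_polyurethane foam = ln(59.5/38.5)/(2π×0.0315×1) = 2.199 K/W
R_cork board = ln(94.5/59.5)/(2π×0.0471×1) = 1.563 K/W
R_outer film = 1/(h_o·2πr_oL) = 1/(26.9×2π×0.0945×1) = 0.06261 K/W
R_total = 3.831 K/W
Q = ΔT/R_total = 68/3.831

q′ ≈ 17.8 W/m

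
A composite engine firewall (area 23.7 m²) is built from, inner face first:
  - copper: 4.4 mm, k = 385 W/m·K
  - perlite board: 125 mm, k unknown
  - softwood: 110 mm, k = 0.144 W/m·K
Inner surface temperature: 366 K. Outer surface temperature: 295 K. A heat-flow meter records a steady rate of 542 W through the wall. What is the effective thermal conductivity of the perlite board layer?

k ≈ 0.0534 W/(m·K)

Using the resistance-network approach (series):
R_copper = L/(kA) = 0.0044/(385×23.7) = 4.822×10^-7 K/W
R_softwood = L/(kA) = 0.11/(0.144×23.7) = 0.03223 K/W
Sum of known resistances R_other = 0.03223 K/W
Total R = ΔT/Q = 71/542 = 0.131 K/W
R_perlite board = R_total − R_other = 0.09876 K/W
k = L/(R·A) = 0.125/(0.09876×23.7)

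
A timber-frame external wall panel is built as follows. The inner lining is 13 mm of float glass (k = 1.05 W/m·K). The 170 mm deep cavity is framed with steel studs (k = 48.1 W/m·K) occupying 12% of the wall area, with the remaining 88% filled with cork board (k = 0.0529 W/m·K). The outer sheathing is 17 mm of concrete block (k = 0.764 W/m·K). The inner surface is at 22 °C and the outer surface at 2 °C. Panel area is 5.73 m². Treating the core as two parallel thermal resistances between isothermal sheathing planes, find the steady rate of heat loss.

Sheathing layers in series; stud and cavity paths in parallel between them.
R_inner = 0.013/(1.05×5.73) = 0.002161 K/W
R_stud  = 0.17/(48.1×0.12×5.73) = 0.00514 K/W
R_cav   = 0.17/(0.0529×0.88×5.73) = 0.6373 K/W
1/R_core = 1/R_stud + 1/R_cav → R_core = 0.005099 K/W
R_outer = 0.017/(0.764×5.73) = 0.003883 K/W
R_total = 0.01114 K/W
Q = ΔT/R_total = 20/0.01114

Q ≈ 1790 W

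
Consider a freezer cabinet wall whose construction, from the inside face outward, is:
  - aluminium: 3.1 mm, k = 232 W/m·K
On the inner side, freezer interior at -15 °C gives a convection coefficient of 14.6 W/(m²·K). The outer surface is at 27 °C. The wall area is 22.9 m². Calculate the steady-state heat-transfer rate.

Thermal resistances in series:
R_inner film = 1/(h_i·A) = 1/(14.6×22.9) = 0.002991 K/W
R_aluminium = L/(kA) = 0.0031/(232×22.9) = 5.835×10^-7 K/W
R_total = 0.002992 K/W
Q = ΔT / R_total = 42 / 0.002992

Q ≈ 14000 W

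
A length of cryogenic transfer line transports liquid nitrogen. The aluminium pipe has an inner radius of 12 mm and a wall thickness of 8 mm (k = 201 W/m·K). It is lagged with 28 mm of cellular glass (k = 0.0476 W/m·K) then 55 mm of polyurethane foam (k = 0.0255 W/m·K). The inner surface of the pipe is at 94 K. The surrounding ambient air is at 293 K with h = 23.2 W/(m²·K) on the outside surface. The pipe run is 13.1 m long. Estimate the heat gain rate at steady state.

Q ≈ 336 W

For a radial system each layer contributes R = ln(r_out/r_in)/(2πkL); films add R = 1/(hA).
R_aluminium pipe wall = ln(20/12)/(2π×201×13.1) = 3.088×10^-5 K/W
R_cellular glass = ln(48/20)/(2π×0.0476×13.1) = 0.2235 K/W
R_polyurethane foam = ln(103/48)/(2π×0.0255×13.1) = 0.3638 K/W
R_outer film = 1/(h_o·2πr_oL) = 1/(23.2×2π×0.103×13.1) = 0.005084 K/W
R_total = 0.5923 K/W
Q = ΔT/R_total = 199/0.5923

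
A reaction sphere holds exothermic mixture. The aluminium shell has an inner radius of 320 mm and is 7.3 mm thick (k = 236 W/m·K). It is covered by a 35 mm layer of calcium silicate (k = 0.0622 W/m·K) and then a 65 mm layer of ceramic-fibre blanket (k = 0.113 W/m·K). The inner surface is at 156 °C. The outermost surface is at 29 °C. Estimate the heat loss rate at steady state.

Q ≈ 189 W

Each spherical layer contributes R = (1/r_i − 1/r_o)/(4πk):
R_aluminium shell = (1/0.32 − 1/0.3273)/(4π×236) = 2.35×10^-5 K/W
R_calcium silicate = (1/0.3273 − 1/0.3623)/(4π×0.0622) = 0.3776 K/W
R_ceramic-fibre blanket = (1/0.3623 − 1/0.4273)/(4π×0.113) = 0.2957 K/W
R_total = 0.6733 K/W
Q = ΔT/R_total = 127/0.6733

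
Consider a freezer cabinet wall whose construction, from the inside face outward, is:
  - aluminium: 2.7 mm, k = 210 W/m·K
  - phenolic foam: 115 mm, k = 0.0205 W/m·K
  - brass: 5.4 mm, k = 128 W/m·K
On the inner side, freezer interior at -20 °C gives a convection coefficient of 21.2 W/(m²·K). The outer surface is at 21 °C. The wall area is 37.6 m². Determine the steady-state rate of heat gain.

Model the wall as resistances in series:
R_inner film = 1/(h_i·A) = 1/(21.2×37.6) = 0.001255 K/W
R_aluminium = L/(kA) = 0.0027/(210×37.6) = 3.419×10^-7 K/W
R_phenolic foam = L/(kA) = 0.115/(0.0205×37.6) = 0.1492 K/W
R_brass = L/(kA) = 0.0054/(128×37.6) = 1.122×10^-6 K/W
R_total = 0.1505 K/W
Q = ΔT / R_total = 41 / 0.1505

Q ≈ 273 W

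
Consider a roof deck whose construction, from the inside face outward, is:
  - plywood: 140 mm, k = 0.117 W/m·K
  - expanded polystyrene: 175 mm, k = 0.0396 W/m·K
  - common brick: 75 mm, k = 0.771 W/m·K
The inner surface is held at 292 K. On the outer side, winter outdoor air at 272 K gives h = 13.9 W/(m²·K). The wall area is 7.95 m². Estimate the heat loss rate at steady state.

Model the wall as resistances in series:
R_plywood = L/(kA) = 0.14/(0.117×7.95) = 0.1505 K/W
R_expanded polystyrene = L/(kA) = 0.175/(0.0396×7.95) = 0.5559 K/W
R_common brick = L/(kA) = 0.075/(0.771×7.95) = 0.01224 K/W
R_outer film = 1/(h_o·A) = 1/(13.9×7.95) = 0.009049 K/W
R_total = 0.7277 K/W
Q = ΔT / R_total = 20 / 0.7277

Q ≈ 27.5 W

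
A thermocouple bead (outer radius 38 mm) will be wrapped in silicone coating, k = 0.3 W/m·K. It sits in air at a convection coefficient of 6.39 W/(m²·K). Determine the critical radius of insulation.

r_cr ≈ 93.9 mm

For a sphere r_cr = 2k/h = 2×0.3/6.39
r_cr = 93.9 mm; since the bare radius (38 mm) is below r_cr, adding a thin layer of insulation will *increase* heat loss.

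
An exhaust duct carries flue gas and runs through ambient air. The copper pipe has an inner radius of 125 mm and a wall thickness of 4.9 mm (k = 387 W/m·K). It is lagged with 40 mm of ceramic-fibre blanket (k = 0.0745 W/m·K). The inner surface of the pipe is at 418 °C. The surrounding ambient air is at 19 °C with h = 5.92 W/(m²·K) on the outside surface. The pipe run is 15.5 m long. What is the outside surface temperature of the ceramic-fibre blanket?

T ≈ 105 °C

Treating each annulus and film as a series resistance:
R_copper pipe wall = ln(129.9/125)/(2π×387×15.5) = 1.02×10^-6 K/W
R_ceramic-fibre blanket = ln(169.9/129.9)/(2π×0.0745×15.5) = 0.037 K/W
R_outer film = 1/(h_o·2πr_oL) = 1/(5.92×2π×0.1699×15.5) = 0.01021 K/W
R_total = 0.04721 K/W
Q = ΔT/R_total = 399/0.04721
Q = 8450 W
T_interface = T_inner − Q·ΣR(inner→interface) = 418 − 8450×0.037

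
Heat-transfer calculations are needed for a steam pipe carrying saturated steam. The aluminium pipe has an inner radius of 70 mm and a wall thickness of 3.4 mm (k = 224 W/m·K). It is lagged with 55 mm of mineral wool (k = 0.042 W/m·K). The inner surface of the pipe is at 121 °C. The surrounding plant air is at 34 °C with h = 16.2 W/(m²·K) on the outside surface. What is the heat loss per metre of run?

Cylindrical conduction, so R = ln(r₂/r₁)/(2πkL) per layer, in series:
R_aluminium pipe wall = ln(73.4/70)/(2π×224×1) = 3.37×10^-5 K/W
R_mineral wool = ln(128.4/73.4)/(2π×0.042×1) = 2.119 K/W
R_outer film = 1/(h_o·2πr_oL) = 1/(16.2×2π×0.1284×1) = 0.07651 K/W
R_total = 2.196 K/W
Q = ΔT/R_total = 87/2.196

q′ ≈ 39.6 W/m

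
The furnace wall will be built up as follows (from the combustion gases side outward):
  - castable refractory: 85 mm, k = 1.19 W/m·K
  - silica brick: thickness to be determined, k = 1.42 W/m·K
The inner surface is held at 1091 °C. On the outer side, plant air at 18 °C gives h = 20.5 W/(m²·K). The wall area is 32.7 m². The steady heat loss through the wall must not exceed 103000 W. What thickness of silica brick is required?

L ≈ 313 mm

Thermal resistances in series:
R_castable refractory = L/(kA) = 0.085/(1.19×32.7) = 0.002184 K/W
R_outer film = 1/(h_o·A) = 1/(20.5×32.7) = 0.001492 K/W
Sum of the known resistances R_other = 0.003676 K/W
Required total resistance R_tot = ΔT/Q_allow = 1073/103000 = 0.01042 K/W
R_silica brick = R_tot − R_other = 0.006741 K/W
L = R·k·A = 0.006741×1.42×32.7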